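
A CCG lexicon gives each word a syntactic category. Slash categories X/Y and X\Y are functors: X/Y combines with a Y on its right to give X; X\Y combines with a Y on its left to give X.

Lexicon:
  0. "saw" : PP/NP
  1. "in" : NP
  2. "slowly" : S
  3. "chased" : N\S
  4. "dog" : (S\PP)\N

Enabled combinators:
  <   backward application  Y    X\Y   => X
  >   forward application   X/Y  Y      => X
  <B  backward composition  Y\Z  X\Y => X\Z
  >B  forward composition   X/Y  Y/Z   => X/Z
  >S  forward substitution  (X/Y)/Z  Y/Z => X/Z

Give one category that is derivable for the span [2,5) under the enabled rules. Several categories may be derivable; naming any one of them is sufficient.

S\PP

[0,5] S   <
  [0,2] PP   >
    [0,1] "saw" : PP/NP
    [1,2] "in" : NP
  [2,5] S\PP   <
    [2,4] N   <
      [2,3] "slowly" : S
      [3,4] "chased" : N\S
    [4,5] "dog" : (S\PP)\N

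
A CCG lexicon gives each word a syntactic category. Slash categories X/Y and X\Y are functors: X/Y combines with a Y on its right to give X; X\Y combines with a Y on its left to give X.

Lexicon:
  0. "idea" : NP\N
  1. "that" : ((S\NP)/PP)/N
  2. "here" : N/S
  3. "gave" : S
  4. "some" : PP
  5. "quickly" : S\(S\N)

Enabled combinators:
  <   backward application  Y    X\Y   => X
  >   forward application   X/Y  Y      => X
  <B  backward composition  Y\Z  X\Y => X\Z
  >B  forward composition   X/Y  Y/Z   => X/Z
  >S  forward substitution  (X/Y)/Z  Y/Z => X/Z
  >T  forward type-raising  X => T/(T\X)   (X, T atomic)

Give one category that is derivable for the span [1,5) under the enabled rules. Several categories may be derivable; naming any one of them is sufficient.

S\NP

[0,6] S   <
  [0,5] S\N   <B
    [0,1] "idea" : NP\N
    [1,5] S\NP   >
      [1,4] (S\NP)/PP   >
        [1,2] "that" : ((S\NP)/PP)/N
        [2,4] N   >
          [2,3] "here" : N/S
          [3,4] "gave" : S
      [4,5] "some" : PP
  [5,6] "quickly" : S\(S\N)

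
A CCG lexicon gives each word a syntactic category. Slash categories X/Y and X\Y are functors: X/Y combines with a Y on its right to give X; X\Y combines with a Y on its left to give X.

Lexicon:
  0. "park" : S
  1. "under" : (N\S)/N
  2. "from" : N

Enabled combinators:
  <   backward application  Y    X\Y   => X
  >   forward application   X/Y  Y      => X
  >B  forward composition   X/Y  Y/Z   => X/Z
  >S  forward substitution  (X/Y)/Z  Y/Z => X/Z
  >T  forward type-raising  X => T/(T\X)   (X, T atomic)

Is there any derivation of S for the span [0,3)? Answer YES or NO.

NO

S (N\S)/N N
CKY chart[0,3] = {N, N/(N\N), NP/(NP\N), PP/(PP\N), S/(S\N)}; S ∉ chart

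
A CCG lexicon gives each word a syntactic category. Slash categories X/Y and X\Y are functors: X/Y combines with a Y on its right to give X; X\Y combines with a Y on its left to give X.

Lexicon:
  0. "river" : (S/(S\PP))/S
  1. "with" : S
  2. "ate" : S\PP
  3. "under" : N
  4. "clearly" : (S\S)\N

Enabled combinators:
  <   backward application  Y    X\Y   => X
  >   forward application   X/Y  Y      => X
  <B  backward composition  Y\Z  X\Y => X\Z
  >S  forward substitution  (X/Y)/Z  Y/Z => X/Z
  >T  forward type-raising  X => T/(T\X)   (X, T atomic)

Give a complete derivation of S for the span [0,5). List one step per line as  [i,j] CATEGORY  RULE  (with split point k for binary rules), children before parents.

[0,1] (S/(S\PP))/S  lex  "river"
[1,2] S  lex  "with"
[0,2] S/(S\PP)  >  k=1
[2,3] S\PP  lex  "ate"
[3,4] N  lex  "under"
[4,5] (S\S)\N  lex  "clearly"
[3,5] S\S  <  k=4
[2,5] S\PP  <B  k=3
[0,5] S  >  k=2

[0,5] S   >
  [0,2] S/(S\PP)   >
    [0,1] "river" : (S/(S\PP))/S
    [1,2] "with" : S
  [2,5] S\PP   <B
    [2,3] "ate" : S\PP
    [3,5] S\S   <
      [3,4] "under" : N
      [4,5] "clearly" : (S\S)\N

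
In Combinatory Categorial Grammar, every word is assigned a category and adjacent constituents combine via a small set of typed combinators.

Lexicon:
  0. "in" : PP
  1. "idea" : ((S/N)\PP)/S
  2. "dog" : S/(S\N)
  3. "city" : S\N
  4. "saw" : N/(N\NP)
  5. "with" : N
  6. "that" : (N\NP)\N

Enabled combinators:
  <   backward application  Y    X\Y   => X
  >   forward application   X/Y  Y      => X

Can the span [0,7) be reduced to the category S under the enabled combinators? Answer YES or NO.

YES

[0,7] S   >
  [0,4] S/N   <
    [0,1] "in" : PP
    [1,4] (S/N)\PP   >
      [1,2] "idea" : ((S/N)\PP)/S
      [2,4] S   >
        [2,3] "dog" : S/(S\N)
        [3,4] "city" : S\N
  [4,7] N   >
    [4,5] "saw" : N/(N\NP)
    [5,7] N\NP   <
      [5,6] "with" : N
      [6,7] "that" : (N\NP)\N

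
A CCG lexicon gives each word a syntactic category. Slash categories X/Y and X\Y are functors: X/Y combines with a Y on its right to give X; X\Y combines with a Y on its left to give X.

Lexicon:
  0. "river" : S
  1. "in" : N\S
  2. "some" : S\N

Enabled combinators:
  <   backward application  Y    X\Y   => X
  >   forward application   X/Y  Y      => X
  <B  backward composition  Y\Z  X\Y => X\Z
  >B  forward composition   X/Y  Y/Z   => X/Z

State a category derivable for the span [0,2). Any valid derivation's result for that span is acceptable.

[0,3] S   <
  [0,2] N   <
    [0,1] "river" : S
    [1,2] "in" : N\S
  [2,3] "some" : S\N

N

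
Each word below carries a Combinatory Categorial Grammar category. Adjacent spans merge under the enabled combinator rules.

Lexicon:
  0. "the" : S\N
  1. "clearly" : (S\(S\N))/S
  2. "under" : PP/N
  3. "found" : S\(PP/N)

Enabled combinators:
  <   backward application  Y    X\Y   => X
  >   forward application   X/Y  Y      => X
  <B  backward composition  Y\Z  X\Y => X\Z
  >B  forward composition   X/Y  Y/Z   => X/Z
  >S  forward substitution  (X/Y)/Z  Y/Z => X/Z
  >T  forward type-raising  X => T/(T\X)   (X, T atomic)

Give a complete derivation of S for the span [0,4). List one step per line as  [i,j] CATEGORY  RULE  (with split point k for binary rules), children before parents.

[0,1] S\N  lex  "the"
[1,2] (S\(S\N))/S  lex  "clearly"
[2,3] PP/N  lex  "under"
[3,4] S\(PP/N)  lex  "found"
[2,4] S  <  k=3
[1,4] S\(S\N)  >  k=2
[0,4] S  <  k=1

[0,4] S   <
  [0,1] "the" : S\N
  [1,4] S\(S\N)   >
    [1,2] "clearly" : (S\(S\N))/S
    [2,4] S   <
      [2,3] "under" : PP/N
      [3,4] "found" : S\(PP/N)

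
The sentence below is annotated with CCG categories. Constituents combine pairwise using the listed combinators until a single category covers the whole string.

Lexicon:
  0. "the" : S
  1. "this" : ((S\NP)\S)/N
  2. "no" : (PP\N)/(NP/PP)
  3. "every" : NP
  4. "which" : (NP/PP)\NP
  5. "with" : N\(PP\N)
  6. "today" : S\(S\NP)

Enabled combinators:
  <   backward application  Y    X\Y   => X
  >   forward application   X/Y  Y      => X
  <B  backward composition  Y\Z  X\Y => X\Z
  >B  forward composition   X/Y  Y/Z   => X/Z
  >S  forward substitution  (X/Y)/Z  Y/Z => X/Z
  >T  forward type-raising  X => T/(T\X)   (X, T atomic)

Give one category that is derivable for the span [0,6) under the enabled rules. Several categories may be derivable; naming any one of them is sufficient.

[0,7] S   <
  [0,6] S\NP   <
    [0,1] "the" : S
    [1,6] (S\NP)\S   >
      [1,2] "this" : ((S\NP)\S)/N
      [2,6] N   <
        [2,5] PP\N   >
          [2,3] "no" : (PP\N)/(NP/PP)
          [3,5] NP/PP   <
            [3,4] "every" : NP
            [4,5] "which" : (NP/PP)\NP
        [5,6] "with" : N\(PP\N)
  [6,7] "today" : S\(S\NP)

S\NP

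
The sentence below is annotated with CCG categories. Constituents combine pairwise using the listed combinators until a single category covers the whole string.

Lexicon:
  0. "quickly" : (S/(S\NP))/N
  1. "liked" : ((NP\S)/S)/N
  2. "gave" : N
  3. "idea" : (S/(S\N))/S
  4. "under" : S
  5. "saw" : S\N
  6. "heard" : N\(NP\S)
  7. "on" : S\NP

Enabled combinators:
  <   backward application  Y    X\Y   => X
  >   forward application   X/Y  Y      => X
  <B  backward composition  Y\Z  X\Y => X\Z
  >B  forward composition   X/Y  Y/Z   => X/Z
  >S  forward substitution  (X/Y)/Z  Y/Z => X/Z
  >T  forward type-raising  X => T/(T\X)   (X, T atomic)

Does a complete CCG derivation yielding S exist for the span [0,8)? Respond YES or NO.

[0,8] S   >
  [0,7] S/(S\NP)   >
    [0,1] "quickly" : (S/(S\NP))/N
    [1,7] N   <
      [1,6] NP\S   >
        [1,3] (NP\S)/S   >
          [1,2] "liked" : ((NP\S)/S)/N
          [2,3] "gave" : N
        [3,6] S   >
          [3,5] S/(S\N)   >
            [3,4] "idea" : (S/(S\N))/S
            [4,5] "under" : S
          [5,6] "saw" : S\N
      [6,7] "heard" : N\(NP\S)
  [7,8] "on" : S\NP

YES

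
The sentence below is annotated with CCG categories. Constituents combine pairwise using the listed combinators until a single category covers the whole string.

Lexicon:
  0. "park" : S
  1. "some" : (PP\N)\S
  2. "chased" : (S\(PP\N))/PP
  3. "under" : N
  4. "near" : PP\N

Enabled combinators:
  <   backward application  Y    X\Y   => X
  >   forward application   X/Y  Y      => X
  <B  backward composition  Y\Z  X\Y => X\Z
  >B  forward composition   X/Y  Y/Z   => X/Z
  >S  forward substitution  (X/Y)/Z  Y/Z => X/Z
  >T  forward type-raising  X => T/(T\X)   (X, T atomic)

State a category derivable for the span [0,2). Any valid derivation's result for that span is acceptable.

[0,5] S   <
  [0,2] PP\N   <
    [0,1] "park" : S
    [1,2] "some" : (PP\N)\S
  [2,5] S\(PP\N)   >
    [2,3] "chased" : (S\(PP\N))/PP
    [3,5] PP   >
      [3,4] PP/(PP\N)   >T
        [3,4] "under" : N
      [4,5] "near" : PP\N

PP\N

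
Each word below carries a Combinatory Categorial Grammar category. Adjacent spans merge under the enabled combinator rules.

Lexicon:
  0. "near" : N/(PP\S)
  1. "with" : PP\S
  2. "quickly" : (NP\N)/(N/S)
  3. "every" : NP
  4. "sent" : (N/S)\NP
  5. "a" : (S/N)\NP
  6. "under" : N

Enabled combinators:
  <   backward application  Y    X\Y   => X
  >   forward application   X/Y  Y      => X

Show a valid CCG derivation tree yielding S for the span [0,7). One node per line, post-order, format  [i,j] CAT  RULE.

[0,7] S   >
  [0,6] S/N   <
    [0,5] NP   <
      [0,2] N   >
        [0,1] "near" : N/(PP\S)
        [1,2] "with" : PP\S
      [2,5] NP\N   >
        [2,3] "quickly" : (NP\N)/(N/S)
        [3,5] N/S   <
          [3,4] "every" : NP
          [4,5] "sent" : (N/S)\NP
    [5,6] "a" : (S/N)\NP
  [6,7] "under" : N

[0,1] N/(PP\S)  lex  "near"
[1,2] PP\S  lex  "with"
[0,2] N  >  k=1
[2,3] (NP\N)/(N/S)  lex  "quickly"
[3,4] NP  lex  "every"
[4,5] (N/S)\NP  lex  "sent"
[3,5] N/S  <  k=4
[2,5] NP\N  >  k=3
[0,5] NP  <  k=2
[5,6] (S/N)\NP  lex  "a"
[0,6] S/N  <  k=5
[6,7] N  lex  "under"
[0,7] S  >  k=6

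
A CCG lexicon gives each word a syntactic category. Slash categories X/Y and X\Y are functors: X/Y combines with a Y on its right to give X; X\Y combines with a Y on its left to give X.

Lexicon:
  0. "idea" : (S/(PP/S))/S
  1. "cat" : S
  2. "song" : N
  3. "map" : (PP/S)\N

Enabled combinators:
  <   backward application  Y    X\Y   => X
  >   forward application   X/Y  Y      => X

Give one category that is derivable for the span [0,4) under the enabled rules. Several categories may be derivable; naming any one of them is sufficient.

S

[0,4] S   >
  [0,2] S/(PP/S)   >
    [0,1] "idea" : (S/(PP/S))/S
    [1,2] "cat" : S
  [2,4] PP/S   <
    [2,3] "song" : N
    [3,4] "map" : (PP/S)\N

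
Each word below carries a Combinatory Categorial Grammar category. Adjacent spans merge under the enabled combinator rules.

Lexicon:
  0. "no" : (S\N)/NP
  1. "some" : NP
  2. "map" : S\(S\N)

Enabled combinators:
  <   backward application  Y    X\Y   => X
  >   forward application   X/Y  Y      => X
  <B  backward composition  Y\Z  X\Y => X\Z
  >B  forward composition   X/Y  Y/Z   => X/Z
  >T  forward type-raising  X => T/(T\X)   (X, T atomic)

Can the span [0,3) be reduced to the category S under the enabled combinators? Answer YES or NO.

YES

[0,3] S   <
  [0,2] S\N   >
    [0,1] "no" : (S\N)/NP
    [1,2] "some" : NP
  [2,3] "map" : S\(S\N)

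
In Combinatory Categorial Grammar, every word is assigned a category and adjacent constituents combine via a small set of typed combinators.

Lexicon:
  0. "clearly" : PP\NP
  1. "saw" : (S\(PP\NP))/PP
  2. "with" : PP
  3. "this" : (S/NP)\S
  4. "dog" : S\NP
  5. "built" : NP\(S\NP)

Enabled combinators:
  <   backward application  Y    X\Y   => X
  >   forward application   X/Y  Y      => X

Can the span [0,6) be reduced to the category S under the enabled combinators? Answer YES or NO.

YES

[0,6] S   >
  [0,4] S/NP   <
    [0,3] S   <
      [0,1] "clearly" : PP\NP
      [1,3] S\(PP\NP)   >
        [1,2] "saw" : (S\(PP\NP))/PP
        [2,3] "with" : PP
    [3,4] "this" : (S/NP)\S
  [4,6] NP   <
    [4,5] "dog" : S\NP
    [5,6] "built" : NP\(S\NP)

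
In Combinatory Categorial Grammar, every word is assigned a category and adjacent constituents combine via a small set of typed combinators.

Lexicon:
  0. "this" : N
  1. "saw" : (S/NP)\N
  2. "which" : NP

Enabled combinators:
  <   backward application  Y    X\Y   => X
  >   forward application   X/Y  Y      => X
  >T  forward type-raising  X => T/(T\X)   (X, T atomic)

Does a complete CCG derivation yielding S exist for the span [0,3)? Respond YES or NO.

[0,3] S   >
  [0,2] S/NP   <
    [0,1] "this" : N
    [1,2] "saw" : (S/NP)\N
  [2,3] "which" : NP

YES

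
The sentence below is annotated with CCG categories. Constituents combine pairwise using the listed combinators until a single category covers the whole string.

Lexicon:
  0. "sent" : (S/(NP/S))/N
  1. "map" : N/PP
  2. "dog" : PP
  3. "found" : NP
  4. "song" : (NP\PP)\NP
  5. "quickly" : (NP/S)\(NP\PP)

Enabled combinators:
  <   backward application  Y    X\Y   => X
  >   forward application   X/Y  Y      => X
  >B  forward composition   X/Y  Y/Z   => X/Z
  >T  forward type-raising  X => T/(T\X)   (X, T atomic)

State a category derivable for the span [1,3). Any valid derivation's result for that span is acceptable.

N

[0,6] S   >
  [0,3] S/(NP/S)   >
    [0,1] "sent" : (S/(NP/S))/N
    [1,3] N   >
      [1,2] "map" : N/PP
      [2,3] "dog" : PP
  [3,6] NP/S   <
    [3,5] NP\PP   <
      [3,4] "found" : NP
      [4,5] "song" : (NP\PP)\NP
    [5,6] "quickly" : (NP/S)\(NP\PP)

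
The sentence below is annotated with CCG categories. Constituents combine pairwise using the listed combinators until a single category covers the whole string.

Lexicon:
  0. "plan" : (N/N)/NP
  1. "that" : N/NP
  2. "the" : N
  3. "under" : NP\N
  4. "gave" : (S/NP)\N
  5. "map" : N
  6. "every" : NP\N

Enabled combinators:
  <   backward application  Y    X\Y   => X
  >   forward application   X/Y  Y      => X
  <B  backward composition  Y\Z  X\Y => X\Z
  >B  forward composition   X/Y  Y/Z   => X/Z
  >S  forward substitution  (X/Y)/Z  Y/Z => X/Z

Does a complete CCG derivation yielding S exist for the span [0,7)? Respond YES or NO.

[0,7] S   >
  [0,5] S/NP   <
    [0,4] N   >
      [0,2] N/NP   >S
        [0,1] "plan" : (N/N)/NP
        [1,2] "that" : N/NP
      [2,4] NP   <
        [2,3] "the" : N
        [3,4] "under" : NP\N
    [4,5] "gave" : (S/NP)\N
  [5,7] NP   <
    [5,6] "map" : N
    [6,7] "every" : NP\N

YES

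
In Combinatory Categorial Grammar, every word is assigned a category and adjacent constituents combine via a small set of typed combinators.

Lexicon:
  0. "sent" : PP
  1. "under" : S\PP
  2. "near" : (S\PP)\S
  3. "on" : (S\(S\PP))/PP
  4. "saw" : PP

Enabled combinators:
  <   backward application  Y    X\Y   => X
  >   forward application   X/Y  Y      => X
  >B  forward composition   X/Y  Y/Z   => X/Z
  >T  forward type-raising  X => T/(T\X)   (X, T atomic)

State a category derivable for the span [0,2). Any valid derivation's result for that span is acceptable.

S

[0,5] S   <
  [0,3] S\PP   <
    [0,2] S   >
      [0,1] S/(S\PP)   >T
        [0,1] "sent" : PP
      [1,2] "under" : S\PP
    [2,3] "near" : (S\PP)\S
  [3,5] S\(S\PP)   >
    [3,4] "on" : (S\(S\PP))/PP
    [4,5] "saw" : PP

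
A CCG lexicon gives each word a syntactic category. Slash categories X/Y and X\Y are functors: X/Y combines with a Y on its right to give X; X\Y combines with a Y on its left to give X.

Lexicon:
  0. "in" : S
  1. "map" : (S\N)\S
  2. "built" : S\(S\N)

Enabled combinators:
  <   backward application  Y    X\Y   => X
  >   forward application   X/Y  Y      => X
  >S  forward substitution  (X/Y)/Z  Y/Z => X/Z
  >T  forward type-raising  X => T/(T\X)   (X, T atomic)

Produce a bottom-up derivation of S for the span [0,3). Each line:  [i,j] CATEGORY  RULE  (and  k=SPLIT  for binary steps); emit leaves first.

[0,1] S  lex  "in"
[1,2] (S\N)\S  lex  "map"
[0,2] S\N  <  k=1
[2,3] S\(S\N)  lex  "built"
[0,3] S  <  k=2

[0,3] S   <
  [0,2] S\N   <
    [0,1] "in" : S
    [1,2] "map" : (S\N)\S
  [2,3] "built" : S\(S\N)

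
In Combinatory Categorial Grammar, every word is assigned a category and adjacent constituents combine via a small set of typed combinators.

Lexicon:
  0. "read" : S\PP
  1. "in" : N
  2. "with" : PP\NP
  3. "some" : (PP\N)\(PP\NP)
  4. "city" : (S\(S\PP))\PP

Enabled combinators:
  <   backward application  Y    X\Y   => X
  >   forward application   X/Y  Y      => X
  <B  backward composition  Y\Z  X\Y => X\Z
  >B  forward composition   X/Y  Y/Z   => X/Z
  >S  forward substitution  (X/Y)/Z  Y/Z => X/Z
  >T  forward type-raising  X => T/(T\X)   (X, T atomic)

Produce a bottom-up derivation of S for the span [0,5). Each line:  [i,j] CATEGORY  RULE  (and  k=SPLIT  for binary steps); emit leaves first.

[0,1] S\PP  lex  "read"
[1,2] N  lex  "in"
[1,2] PP/(PP\N)  >T
[2,3] PP\NP  lex  "with"
[3,4] (PP\N)\(PP\NP)  lex  "some"
[2,4] PP\N  <  k=3
[1,4] PP  >  k=2
[4,5] (S\(S\PP))\PP  lex  "city"
[1,5] S\(S\PP)  <  k=4
[0,5] S  <  k=1

[0,5] S   <
  [0,1] "read" : S\PP
  [1,5] S\(S\PP)   <
    [1,4] PP   >
      [1,2] PP/(PP\N)   >T
        [1,2] "in" : N
      [2,4] PP\N   <
        [2,3] "with" : PP\NP
        [3,4] "some" : (PP\N)\(PP\NP)
    [4,5] "city" : (S\(S\PP))\PP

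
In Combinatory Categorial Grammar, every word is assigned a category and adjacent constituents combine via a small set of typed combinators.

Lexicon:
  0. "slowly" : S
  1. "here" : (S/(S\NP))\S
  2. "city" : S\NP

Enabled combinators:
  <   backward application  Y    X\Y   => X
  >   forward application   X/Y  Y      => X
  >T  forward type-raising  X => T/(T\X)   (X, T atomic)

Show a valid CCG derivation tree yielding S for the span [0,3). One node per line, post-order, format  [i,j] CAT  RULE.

[0,3] S   >
  [0,2] S/(S\NP)   <
    [0,1] "slowly" : S
    [1,2] "here" : (S/(S\NP))\S
  [2,3] "city" : S\NP

[0,1] S  lex  "slowly"
[1,2] (S/(S\NP))\S  lex  "here"
[0,2] S/(S\NP)  <  k=1
[2,3] S\NP  lex  "city"
[0,3] S  >  k=2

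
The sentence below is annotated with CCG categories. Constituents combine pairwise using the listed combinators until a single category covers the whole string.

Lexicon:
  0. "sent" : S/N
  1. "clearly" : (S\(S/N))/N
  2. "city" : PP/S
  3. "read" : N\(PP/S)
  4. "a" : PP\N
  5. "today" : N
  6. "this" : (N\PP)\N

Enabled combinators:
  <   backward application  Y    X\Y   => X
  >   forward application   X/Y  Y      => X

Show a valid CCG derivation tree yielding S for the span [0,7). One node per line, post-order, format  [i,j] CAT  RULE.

[0,7] S   <
  [0,1] "sent" : S/N
  [1,7] S\(S/N)   >
    [1,2] "clearly" : (S\(S/N))/N
    [2,7] N   <
      [2,5] PP   <
        [2,4] N   <
          [2,3] "city" : PP/S
          [3,4] "read" : N\(PP/S)
        [4,5] "a" : PP\N
      [5,7] N\PP   <
        [5,6] "today" : N
        [6,7] "this" : (N\PP)\N

[0,1] S/N  lex  "sent"
[1,2] (S\(S/N))/N  lex  "clearly"
[2,3] PP/S  lex  "city"
[3,4] N\(PP/S)  lex  "read"
[2,4] N  <  k=3
[4,5] PP\N  lex  "a"
[2,5] PP  <  k=4
[5,6] N  lex  "today"
[6,7] (N\PP)\N  lex  "this"
[5,7] N\PP  <  k=6
[2,7] N  <  k=5
[1,7] S\(S/N)  >  k=2
[0,7] S  <  k=1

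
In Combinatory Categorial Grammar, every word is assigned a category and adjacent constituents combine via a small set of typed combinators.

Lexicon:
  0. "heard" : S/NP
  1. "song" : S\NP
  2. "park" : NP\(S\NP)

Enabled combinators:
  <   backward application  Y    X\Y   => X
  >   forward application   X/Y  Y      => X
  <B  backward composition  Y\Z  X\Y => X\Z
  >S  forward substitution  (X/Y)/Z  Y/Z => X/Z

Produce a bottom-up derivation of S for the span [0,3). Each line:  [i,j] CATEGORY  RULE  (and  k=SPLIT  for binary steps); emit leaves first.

[0,3] S   >
  [0,1] "heard" : S/NP
  [1,3] NP   <
    [1,2] "song" : S\NP
    [2,3] "park" : NP\(S\NP)

[0,1] S/NP  lex  "heard"
[1,2] S\NP  lex  "song"
[2,3] NP\(S\NP)  lex  "park"
[1,3] NP  <  k=2
[0,3] S  >  k=1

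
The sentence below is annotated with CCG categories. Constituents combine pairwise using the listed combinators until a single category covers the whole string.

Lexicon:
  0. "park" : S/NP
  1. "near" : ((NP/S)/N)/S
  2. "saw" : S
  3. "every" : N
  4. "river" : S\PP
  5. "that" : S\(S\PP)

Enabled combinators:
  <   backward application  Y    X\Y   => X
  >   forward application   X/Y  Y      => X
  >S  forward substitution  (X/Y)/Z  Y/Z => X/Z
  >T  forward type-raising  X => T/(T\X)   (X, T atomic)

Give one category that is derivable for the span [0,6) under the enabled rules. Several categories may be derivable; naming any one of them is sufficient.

[0,6] S   >
  [0,1] "park" : S/NP
  [1,6] NP   >
    [1,4] NP/S   >
      [1,3] (NP/S)/N   >
        [1,2] "near" : ((NP/S)/N)/S
        [2,3] "saw" : S
      [3,4] "every" : N
    [4,6] S   <
      [4,5] "river" : S\PP
      [5,6] "that" : S\(S\PP)

S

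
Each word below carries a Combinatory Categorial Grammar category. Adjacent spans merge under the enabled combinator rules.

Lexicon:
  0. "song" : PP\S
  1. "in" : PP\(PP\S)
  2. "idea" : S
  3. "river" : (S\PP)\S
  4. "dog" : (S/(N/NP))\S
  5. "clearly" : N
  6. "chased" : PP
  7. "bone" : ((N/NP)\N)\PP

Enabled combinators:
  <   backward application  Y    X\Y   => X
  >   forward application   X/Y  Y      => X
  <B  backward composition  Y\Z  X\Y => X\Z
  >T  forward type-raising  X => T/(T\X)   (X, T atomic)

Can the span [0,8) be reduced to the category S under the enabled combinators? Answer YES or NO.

YES

[0,8] S   >
  [0,5] S/(N/NP)   <
    [0,4] S   <
      [0,2] PP   <
        [0,1] "song" : PP\S
        [1,2] "in" : PP\(PP\S)
      [2,4] S\PP   <
        [2,3] "idea" : S
        [3,4] "river" : (S\PP)\S
    [4,5] "dog" : (S/(N/NP))\S
  [5,8] N/NP   <
    [5,6] "clearly" : N
    [6,8] (N/NP)\N   <
      [6,7] "chased" : PP
      [7,8] "bone" : ((N/NP)\N)\PP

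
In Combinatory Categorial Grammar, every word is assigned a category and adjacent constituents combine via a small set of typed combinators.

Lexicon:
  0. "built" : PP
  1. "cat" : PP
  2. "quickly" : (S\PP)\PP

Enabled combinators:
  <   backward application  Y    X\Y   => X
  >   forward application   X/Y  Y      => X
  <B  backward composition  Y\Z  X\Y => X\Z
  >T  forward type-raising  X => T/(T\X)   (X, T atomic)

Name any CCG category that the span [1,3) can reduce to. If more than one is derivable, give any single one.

[0,3] S   <
  [0,1] "built" : PP
  [1,3] S\PP   <
    [1,2] "cat" : PP
    [2,3] "quickly" : (S\PP)\PP

S\PP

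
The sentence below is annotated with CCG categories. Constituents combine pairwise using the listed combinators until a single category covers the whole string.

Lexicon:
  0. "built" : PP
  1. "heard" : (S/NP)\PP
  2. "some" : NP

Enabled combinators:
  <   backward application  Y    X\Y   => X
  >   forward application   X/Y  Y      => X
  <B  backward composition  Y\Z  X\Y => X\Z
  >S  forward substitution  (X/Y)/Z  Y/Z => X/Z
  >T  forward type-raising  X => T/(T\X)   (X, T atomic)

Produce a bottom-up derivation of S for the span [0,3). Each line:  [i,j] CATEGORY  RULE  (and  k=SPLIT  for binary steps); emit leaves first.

[0,3] S   >
  [0,2] S/NP   <
    [0,1] "built" : PP
    [1,2] "heard" : (S/NP)\PP
  [2,3] "some" : NP

[0,1] PP  lex  "built"
[1,2] (S/NP)\PP  lex  "heard"
[0,2] S/NP  <  k=1
[2,3] NP  lex  "some"
[0,3] S  >  k=2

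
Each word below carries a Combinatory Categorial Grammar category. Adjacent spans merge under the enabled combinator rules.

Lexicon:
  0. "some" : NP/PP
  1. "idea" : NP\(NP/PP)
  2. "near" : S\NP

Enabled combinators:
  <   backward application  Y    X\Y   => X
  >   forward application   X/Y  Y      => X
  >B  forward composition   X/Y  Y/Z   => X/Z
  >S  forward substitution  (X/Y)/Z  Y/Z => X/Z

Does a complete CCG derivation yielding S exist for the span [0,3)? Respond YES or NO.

YES

[0,3] S   <
  [0,2] NP   <
    [0,1] "some" : NP/PP
    [1,2] "idea" : NP\(NP/PP)
  [2,3] "near" : S\NP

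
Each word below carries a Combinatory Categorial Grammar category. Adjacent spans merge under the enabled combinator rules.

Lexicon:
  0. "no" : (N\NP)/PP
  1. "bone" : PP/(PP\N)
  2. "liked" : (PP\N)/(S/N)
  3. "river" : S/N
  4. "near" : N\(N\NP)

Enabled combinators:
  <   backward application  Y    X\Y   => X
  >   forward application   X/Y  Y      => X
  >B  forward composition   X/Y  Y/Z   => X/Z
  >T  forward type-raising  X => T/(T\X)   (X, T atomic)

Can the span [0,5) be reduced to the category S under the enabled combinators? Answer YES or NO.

(N\NP)/PP PP/(PP\N) (PP\N)/(S/N) S/N N\(N\NP)
CKY chart[0,5] = {N, N/(N\N), NP/(NP\N), PP/(PP\N), S/(S\N)}; S ∉ chart

NO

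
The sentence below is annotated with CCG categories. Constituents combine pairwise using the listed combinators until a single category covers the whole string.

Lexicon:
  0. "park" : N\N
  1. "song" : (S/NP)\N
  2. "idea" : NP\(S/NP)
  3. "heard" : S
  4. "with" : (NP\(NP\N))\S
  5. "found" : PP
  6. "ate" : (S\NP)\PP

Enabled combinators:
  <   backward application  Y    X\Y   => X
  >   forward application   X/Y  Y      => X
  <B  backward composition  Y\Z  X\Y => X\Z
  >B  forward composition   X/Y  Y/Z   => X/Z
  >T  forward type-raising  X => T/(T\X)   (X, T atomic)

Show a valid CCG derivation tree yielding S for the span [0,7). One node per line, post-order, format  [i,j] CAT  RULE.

[0,1] N\N  lex  "park"
[1,2] (S/NP)\N  lex  "song"
[2,3] NP\(S/NP)  lex  "idea"
[1,3] NP\N  <B  k=2
[0,3] NP\N  <B  k=1
[3,4] S  lex  "heard"
[4,5] (NP\(NP\N))\S  lex  "with"
[3,5] NP\(NP\N)  <  k=4
[0,5] NP  <  k=3
[5,6] PP  lex  "found"
[6,7] (S\NP)\PP  lex  "ate"
[5,7] S\NP  <  k=6
[0,7] S  <  k=5

[0,7] S   <
  [0,5] NP   <
    [0,3] NP\N   <B
      [0,1] "park" : N\N
      [1,3] NP\N   <B
        [1,2] "song" : (S/NP)\N
        [2,3] "idea" : NP\(S/NP)
    [3,5] NP\(NP\N)   <
      [3,4] "heard" : S
      [4,5] "with" : (NP\(NP\N))\S
  [5,7] S\NP   <
    [5,6] "found" : PP
    [6,7] "ate" : (S\NP)\PP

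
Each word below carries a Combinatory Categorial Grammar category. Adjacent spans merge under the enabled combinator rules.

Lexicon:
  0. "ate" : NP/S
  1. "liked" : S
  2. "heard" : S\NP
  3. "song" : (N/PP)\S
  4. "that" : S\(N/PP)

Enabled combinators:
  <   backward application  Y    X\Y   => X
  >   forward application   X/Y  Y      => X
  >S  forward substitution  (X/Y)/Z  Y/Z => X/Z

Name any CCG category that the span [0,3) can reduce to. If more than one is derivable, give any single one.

[0,5] S   <
  [0,4] N/PP   <
    [0,3] S   <
      [0,2] NP   >
        [0,1] "ate" : NP/S
        [1,2] "liked" : S
      [2,3] "heard" : S\NP
    [3,4] "song" : (N/PP)\S
  [4,5] "that" : S\(N/PP)

S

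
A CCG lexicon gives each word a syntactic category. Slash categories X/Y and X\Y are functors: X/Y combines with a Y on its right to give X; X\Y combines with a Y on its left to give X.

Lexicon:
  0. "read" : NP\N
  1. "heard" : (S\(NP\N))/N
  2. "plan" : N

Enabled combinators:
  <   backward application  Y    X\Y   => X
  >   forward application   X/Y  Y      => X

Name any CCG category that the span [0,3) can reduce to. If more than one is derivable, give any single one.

[0,3] S   <
  [0,1] "read" : NP\N
  [1,3] S\(NP\N)   >
    [1,2] "heard" : (S\(NP\N))/N
    [2,3] "plan" : N

S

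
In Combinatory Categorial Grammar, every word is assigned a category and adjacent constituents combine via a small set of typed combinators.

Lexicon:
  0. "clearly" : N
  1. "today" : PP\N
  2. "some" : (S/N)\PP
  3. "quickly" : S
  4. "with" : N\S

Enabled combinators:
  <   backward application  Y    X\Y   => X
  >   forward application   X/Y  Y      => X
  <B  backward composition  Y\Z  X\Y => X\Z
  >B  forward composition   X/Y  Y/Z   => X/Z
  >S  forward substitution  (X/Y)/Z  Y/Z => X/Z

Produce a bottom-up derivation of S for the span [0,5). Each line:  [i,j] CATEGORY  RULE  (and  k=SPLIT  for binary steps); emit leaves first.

[0,1] N  lex  "clearly"
[1,2] PP\N  lex  "today"
[0,2] PP  <  k=1
[2,3] (S/N)\PP  lex  "some"
[0,3] S/N  <  k=2
[3,4] S  lex  "quickly"
[4,5] N\S  lex  "with"
[3,5] N  <  k=4
[0,5] S  >  k=3

[0,5] S   >
  [0,3] S/N   <
    [0,2] PP   <
      [0,1] "clearly" : N
      [1,2] "today" : PP\N
    [2,3] "some" : (S/N)\PP
  [3,5] N   <
    [3,4] "quickly" : S
    [4,5] "with" : N\S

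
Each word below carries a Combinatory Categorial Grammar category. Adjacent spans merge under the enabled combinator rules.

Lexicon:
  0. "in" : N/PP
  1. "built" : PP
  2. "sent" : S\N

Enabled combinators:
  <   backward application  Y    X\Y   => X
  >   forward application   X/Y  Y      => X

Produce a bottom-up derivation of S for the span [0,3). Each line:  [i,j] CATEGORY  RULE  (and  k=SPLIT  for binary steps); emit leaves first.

[0,1] N/PP  lex  "in"
[1,2] PP  lex  "built"
[0,2] N  >  k=1
[2,3] S\N  lex  "sent"
[0,3] S  <  k=2

[0,3] S   <
  [0,2] N   >
    [0,1] "in" : N/PP
    [1,2] "built" : PP
  [2,3] "sent" : S\N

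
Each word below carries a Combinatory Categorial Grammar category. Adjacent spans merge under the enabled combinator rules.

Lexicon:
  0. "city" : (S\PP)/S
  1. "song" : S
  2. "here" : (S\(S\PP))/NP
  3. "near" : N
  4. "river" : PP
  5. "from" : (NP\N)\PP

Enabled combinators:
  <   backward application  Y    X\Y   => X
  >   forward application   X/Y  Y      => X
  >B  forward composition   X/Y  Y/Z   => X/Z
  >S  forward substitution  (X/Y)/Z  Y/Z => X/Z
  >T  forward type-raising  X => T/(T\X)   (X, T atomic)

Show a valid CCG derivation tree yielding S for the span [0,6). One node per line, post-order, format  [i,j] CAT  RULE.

[0,6] S   <
  [0,2] S\PP   >
    [0,1] "city" : (S\PP)/S
    [1,2] "song" : S
  [2,6] S\(S\PP)   >
    [2,3] "here" : (S\(S\PP))/NP
    [3,6] NP   <
      [3,4] "near" : N
      [4,6] NP\N   <
        [4,5] "river" : PP
        [5,6] "from" : (NP\N)\PP

[0,1] (S\PP)/S  lex  "city"
[1,2] S  lex  "song"
[0,2] S\PP  >  k=1
[2,3] (S\(S\PP))/NP  lex  "here"
[3,4] N  lex  "near"
[4,5] PP  lex  "river"
[5,6] (NP\N)\PP  lex  "from"
[4,6] NP\N  <  k=5
[3,6] NP  <  k=4
[2,6] S\(S\PP)  >  k=3
[0,6] S  <  k=2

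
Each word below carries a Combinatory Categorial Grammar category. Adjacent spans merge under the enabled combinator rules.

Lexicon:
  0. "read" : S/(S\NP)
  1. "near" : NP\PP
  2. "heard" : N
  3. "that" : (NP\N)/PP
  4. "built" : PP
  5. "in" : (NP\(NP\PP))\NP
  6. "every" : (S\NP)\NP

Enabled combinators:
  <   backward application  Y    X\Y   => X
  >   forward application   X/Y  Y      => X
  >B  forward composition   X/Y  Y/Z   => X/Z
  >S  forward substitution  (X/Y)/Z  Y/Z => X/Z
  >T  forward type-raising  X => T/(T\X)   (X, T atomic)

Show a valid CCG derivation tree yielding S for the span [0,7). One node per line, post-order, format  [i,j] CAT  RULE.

[0,7] S   >
  [0,1] "read" : S/(S\NP)
  [1,7] S\NP   <
    [1,6] NP   <
      [1,2] "near" : NP\PP
      [2,6] NP\(NP\PP)   <
        [2,5] NP   <
          [2,3] "heard" : N
          [3,5] NP\N   >
            [3,4] "that" : (NP\N)/PP
            [4,5] "built" : PP
        [5,6] "in" : (NP\(NP\PP))\NP
    [6,7] "every" : (S\NP)\NP

[0,1] S/(S\NP)  lex  "read"
[1,2] NP\PP  lex  "near"
[2,3] N  lex  "heard"
[3,4] (NP\N)/PP  lex  "that"
[4,5] PP  lex  "built"
[3,5] NP\N  >  k=4
[2,5] NP  <  k=3
[5,6] (NP\(NP\PP))\NP  lex  "in"
[2,6] NP\(NP\PP)  <  k=5
[1,6] NP  <  k=2
[6,7] (S\NP)\NP  lex  "every"
[1,7] S\NP  <  k=6
[0,7] S  >  k=1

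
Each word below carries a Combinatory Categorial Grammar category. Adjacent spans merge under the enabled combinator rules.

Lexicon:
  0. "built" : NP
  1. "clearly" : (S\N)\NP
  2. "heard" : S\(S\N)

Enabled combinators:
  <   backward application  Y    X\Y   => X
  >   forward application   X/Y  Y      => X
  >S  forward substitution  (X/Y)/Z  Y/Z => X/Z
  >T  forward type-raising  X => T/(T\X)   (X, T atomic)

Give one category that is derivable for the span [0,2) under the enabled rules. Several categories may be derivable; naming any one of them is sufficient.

[0,3] S   <
  [0,2] S\N   <
    [0,1] "built" : NP
    [1,2] "clearly" : (S\N)\NP
  [2,3] "heard" : S\(S\N)

S\N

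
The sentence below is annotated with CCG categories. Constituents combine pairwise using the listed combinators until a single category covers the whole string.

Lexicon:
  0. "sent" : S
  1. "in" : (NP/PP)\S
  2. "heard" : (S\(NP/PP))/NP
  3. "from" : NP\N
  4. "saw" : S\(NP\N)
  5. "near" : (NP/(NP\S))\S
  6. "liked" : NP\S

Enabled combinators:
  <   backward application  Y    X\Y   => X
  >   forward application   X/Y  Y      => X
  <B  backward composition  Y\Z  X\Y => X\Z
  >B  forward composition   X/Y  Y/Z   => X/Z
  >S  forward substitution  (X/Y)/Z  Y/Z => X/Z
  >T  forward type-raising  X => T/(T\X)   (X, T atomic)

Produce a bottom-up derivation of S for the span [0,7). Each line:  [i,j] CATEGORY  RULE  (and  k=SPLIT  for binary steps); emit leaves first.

[0,1] S  lex  "sent"
[1,2] (NP/PP)\S  lex  "in"
[0,2] NP/PP  <  k=1
[2,3] (S\(NP/PP))/NP  lex  "heard"
[3,4] NP\N  lex  "from"
[4,5] S\(NP\N)  lex  "saw"
[3,5] S  <  k=4
[5,6] (NP/(NP\S))\S  lex  "near"
[3,6] NP/(NP\S)  <  k=5
[6,7] NP\S  lex  "liked"
[3,7] NP  >  k=6
[2,7] S\(NP/PP)  >  k=3
[0,7] S  <  k=2

[0,7] S   <
  [0,2] NP/PP   <
    [0,1] "sent" : S
    [1,2] "in" : (NP/PP)\S
  [2,7] S\(NP/PP)   >
    [2,3] "heard" : (S\(NP/PP))/NP
    [3,7] NP   >
      [3,6] NP/(NP\S)   <
        [3,5] S   <
          [3,4] "from" : NP\N
          [4,5] "saw" : S\(NP\N)
        [5,6] "near" : (NP/(NP\S))\S
      [6,7] "liked" : NP\S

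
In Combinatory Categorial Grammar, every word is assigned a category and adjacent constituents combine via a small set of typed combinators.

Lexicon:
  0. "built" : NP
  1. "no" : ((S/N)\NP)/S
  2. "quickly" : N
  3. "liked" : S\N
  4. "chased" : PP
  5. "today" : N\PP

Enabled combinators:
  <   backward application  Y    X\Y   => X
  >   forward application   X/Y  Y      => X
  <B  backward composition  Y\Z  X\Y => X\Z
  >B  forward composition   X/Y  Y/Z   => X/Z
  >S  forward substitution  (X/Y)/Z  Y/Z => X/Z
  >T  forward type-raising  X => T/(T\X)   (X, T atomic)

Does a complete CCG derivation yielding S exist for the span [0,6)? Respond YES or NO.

[0,6] S   >
  [0,4] S/N   <
    [0,1] "built" : NP
    [1,4] (S/N)\NP   >
      [1,2] "no" : ((S/N)\NP)/S
      [2,4] S   <
        [2,3] "quickly" : N
        [3,4] "liked" : S\N
  [4,6] N   <
    [4,5] "chased" : PP
    [5,6] "today" : N\PP

YES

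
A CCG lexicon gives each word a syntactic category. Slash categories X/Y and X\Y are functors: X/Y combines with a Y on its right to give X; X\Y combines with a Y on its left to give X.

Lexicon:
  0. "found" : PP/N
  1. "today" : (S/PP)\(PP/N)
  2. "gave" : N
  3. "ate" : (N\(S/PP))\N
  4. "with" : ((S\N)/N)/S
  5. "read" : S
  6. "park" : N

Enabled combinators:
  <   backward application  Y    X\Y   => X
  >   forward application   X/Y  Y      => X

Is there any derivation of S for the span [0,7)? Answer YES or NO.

[0,7] S   <
  [0,4] N   <
    [0,2] S/PP   <
      [0,1] "found" : PP/N
      [1,2] "today" : (S/PP)\(PP/N)
    [2,4] N\(S/PP)   <
      [2,3] "gave" : N
      [3,4] "ate" : (N\(S/PP))\N
  [4,7] S\N   >
    [4,6] (S\N)/N   >
      [4,5] "with" : ((S\N)/N)/S
      [5,6] "read" : S
    [6,7] "park" : N

YES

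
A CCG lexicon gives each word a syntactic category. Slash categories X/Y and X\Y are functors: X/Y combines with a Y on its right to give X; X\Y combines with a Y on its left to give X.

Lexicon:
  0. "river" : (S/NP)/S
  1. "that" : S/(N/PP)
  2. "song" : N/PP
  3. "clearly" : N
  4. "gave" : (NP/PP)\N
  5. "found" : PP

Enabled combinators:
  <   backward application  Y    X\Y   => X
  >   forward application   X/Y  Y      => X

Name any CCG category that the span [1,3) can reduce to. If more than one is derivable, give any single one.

S

[0,6] S   >
  [0,3] S/NP   >
    [0,1] "river" : (S/NP)/S
    [1,3] S   >
      [1,2] "that" : S/(N/PP)
      [2,3] "song" : N/PP
  [3,6] NP   >
    [3,5] NP/PP   <
      [3,4] "clearly" : N
      [4,5] "gave" : (NP/PP)\N
    [5,6] "found" : PP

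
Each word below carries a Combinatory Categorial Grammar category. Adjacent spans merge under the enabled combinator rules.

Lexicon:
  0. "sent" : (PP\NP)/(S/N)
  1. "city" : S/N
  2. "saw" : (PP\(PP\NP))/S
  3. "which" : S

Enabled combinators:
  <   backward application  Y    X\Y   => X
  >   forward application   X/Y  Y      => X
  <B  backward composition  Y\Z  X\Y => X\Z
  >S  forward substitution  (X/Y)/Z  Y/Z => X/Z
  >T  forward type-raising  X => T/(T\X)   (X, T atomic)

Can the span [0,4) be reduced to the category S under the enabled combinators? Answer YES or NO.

NO

(PP\NP)/(S/N) S/N (PP\(PP\NP))/S S
CKY chart[0,4] = {N/(N\PP), NP/(NP\PP), PP, PP/(PP\PP), S/(S\PP)}; S ∉ chart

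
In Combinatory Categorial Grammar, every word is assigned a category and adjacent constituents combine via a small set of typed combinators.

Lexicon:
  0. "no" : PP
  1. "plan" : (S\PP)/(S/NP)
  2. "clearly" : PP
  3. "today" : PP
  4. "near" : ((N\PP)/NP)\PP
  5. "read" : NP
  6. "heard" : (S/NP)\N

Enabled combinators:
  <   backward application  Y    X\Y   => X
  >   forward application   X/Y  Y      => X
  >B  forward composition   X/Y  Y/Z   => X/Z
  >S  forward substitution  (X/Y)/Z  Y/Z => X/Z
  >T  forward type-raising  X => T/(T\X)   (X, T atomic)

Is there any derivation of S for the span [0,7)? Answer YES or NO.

[0,7] S   >
  [0,1] S/(S\PP)   >T
    [0,1] "no" : PP
  [1,7] S\PP   >
    [1,2] "plan" : (S\PP)/(S/NP)
    [2,7] S/NP   <
      [2,6] N   >
        [2,3] N/(N\PP)   >T
          [2,3] "clearly" : PP
        [3,6] N\PP   >
          [3,5] (N\PP)/NP   <
            [3,4] "today" : PP
            [4,5] "near" : ((N\PP)/NP)\PP
          [5,6] "read" : NP
      [6,7] "heard" : (S/NP)\N

YES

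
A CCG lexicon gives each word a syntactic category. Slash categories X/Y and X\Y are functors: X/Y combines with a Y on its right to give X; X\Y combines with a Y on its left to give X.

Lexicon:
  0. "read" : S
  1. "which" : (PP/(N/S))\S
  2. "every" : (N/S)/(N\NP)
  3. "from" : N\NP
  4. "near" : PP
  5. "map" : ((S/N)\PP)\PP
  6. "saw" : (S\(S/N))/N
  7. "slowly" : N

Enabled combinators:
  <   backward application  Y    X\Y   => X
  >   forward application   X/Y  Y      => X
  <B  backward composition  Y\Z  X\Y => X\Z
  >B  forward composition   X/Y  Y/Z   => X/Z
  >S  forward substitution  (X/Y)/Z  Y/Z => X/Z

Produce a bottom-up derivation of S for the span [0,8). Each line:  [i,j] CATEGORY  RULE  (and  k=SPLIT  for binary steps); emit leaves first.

[0,8] S   <
  [0,4] PP   >
    [0,2] PP/(N/S)   <
      [0,1] "read" : S
      [1,2] "which" : (PP/(N/S))\S
    [2,4] N/S   >
      [2,3] "every" : (N/S)/(N\NP)
      [3,4] "from" : N\NP
  [4,8] S\PP   <B
    [4,6] (S/N)\PP   <
      [4,5] "near" : PP
      [5,6] "map" : ((S/N)\PP)\PP
    [6,8] S\(S/N)   >
      [6,7] "saw" : (S\(S/N))/N
      [7,8] "slowly" : N

[0,1] S  lex  "read"
[1,2] (PP/(N/S))\S  lex  "which"
[0,2] PP/(N/S)  <  k=1
[2,3] (N/S)/(N\NP)  lex  "every"
[3,4] N\NP  lex  "from"
[2,4] N/S  >  k=3
[0,4] PP  >  k=2
[4,5] PP  lex  "near"
[5,6] ((S/N)\PP)\PP  lex  "map"
[4,6] (S/N)\PP  <  k=5
[6,7] (S\(S/N))/N  lex  "saw"
[7,8] N  lex  "slowly"
[6,8] S\(S/N)  >  k=7
[4,8] S\PP  <B  k=6
[0,8] S  <  k=4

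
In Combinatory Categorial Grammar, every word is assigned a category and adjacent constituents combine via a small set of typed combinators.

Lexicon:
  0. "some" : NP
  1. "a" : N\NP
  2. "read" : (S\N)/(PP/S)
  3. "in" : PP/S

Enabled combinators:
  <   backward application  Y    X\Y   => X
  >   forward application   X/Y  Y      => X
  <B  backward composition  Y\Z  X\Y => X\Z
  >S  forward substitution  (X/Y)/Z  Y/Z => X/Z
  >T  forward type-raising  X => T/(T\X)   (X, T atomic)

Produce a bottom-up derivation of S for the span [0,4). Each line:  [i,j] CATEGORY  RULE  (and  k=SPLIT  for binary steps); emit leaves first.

[0,1] NP  lex  "some"
[1,2] N\NP  lex  "a"
[0,2] N  <  k=1
[2,3] (S\N)/(PP/S)  lex  "read"
[3,4] PP/S  lex  "in"
[2,4] S\N  >  k=3
[0,4] S  <  k=2

[0,4] S   <
  [0,2] N   <
    [0,1] "some" : NP
    [1,2] "a" : N\NP
  [2,4] S\N   >
    [2,3] "read" : (S\N)/(PP/S)
    [3,4] "in" : PP/S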